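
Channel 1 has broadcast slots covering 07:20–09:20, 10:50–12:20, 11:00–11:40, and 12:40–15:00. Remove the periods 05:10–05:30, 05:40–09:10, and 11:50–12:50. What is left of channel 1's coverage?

A, merged: 07:20–09:20, 10:50–12:20, 12:40–15:00.
07:20–09:20 \ B = 09:10–09:20.
10:50–12:20 \ B = 10:50–11:50.
12:40–15:00 \ B = 12:50–15:00.

09:10–09:20, 10:50–11:50, 12:50–15:00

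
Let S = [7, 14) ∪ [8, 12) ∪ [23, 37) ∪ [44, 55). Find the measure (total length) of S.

Merged: [7, 14), [23, 37), [44, 55).
Lengths: 7 + 14 + 11 = 32.

32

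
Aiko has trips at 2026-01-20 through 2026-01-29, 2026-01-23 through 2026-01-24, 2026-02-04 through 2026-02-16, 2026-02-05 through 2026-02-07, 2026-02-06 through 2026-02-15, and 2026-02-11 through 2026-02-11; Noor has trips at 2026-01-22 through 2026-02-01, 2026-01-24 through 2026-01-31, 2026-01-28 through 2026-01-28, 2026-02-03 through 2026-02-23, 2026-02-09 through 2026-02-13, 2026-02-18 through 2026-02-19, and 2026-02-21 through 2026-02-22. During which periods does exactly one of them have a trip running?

Merge the first list: 2026-01-20 through 2026-01-29, 2026-02-04 through 2026-02-16.
Merge the second list: 2026-01-22 through 2026-02-01, 2026-02-03 through 2026-02-23.
A \ B = 2026-01-20 through 2026-01-21.
B \ A = 2026-01-30 through 2026-02-01, 2026-02-03 through 2026-02-03, 2026-02-17 through 2026-02-23.
Union of the two gives the symmetric difference.

2026-01-20 through 2026-01-21, 2026-01-30 through 2026-02-01, 2026-02-03 through 2026-02-03, 2026-02-17 through 2026-02-23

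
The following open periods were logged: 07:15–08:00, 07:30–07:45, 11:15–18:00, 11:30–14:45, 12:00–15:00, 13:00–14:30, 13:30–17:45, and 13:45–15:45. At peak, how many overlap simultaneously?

6

Walk the sorted start/end points keeping a running depth.
The depth first hits 6 at 13:45.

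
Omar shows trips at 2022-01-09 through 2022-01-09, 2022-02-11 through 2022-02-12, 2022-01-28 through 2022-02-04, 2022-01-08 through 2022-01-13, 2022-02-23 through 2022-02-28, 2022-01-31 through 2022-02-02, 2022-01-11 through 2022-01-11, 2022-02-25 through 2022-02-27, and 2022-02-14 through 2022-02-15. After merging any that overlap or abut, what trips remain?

Sort by start: 2022-01-08 through 2022-01-13, 2022-01-09 through 2022-01-09, 2022-01-11 through 2022-01-11, 2022-01-28 through 2022-02-04, 2022-01-31 through 2022-02-02, 2022-02-11 through 2022-02-12, 2022-02-14 through 2022-02-15, 2022-02-23 through 2022-02-28, 2022-02-25 through 2022-02-27.
2022-01-09 through 2022-01-09 overlaps/touches 2022-01-08 through 2022-01-13 → extend to 2022-01-08 through 2022-01-13.
2022-01-11 through 2022-01-11 overlaps/touches 2022-01-08 through 2022-01-13 → extend to 2022-01-08 through 2022-01-13.
2022-01-28 through 2022-02-04 is disjoint → start new block.
2022-01-31 through 2022-02-02 overlaps/touches 2022-01-28 through 2022-02-04 → extend to 2022-01-28 through 2022-02-04.
2022-02-11 through 2022-02-12 is disjoint → start new block.
2022-02-14 through 2022-02-15 is disjoint → start new block.
2022-02-23 through 2022-02-28 is disjoint → start new block.
2022-02-25 through 2022-02-27 overlaps/touches 2022-02-23 through 2022-02-28 → extend to 2022-02-23 through 2022-02-28.

2022-01-08 through 2022-01-13, 2022-01-28 through 2022-02-04, 2022-02-11 through 2022-02-12, 2022-02-14 through 2022-02-15, 2022-02-23 through 2022-02-28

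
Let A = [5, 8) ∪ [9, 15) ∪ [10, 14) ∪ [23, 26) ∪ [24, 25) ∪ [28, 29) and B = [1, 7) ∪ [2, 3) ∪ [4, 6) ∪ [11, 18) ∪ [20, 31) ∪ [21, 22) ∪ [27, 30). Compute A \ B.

A, merged: [5, 8), [9, 15), [23, 26), [28, 29).
B, merged: [1, 7), [11, 18), [20, 31).
[5, 8) minus B → [7, 8).
[9, 15) minus B → [9, 11).
[23, 26): fully covered by B → removed.
[28, 29): fully covered by B → removed.

[7, 8) ∪ [9, 11)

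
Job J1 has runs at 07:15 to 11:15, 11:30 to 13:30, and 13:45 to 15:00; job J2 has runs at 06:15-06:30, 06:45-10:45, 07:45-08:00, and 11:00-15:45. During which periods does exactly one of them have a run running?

Merge the second list: 06:15-06:30, 06:45-10:45, 11:00-15:45.
A \ B = 10:45-11:00.
B \ A = 06:15-06:30, 06:45-07:15, 11:15-11:30, 13:30-13:45, 15:00-15:45.
Union of the two gives the symmetric difference.

06:15-06:30, 06:45-07:15, 10:45-11:00, 11:15-11:30, 13:30-13:45, 15:00-15:45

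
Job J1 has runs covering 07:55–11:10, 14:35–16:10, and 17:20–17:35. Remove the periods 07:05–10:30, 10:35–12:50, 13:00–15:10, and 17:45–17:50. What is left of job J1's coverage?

10:30–10:35, 15:10–16:10, 17:20–17:35

07:55–11:10 \ B = 10:30–10:35.
14:35–16:10 \ B = 15:10–16:10.
17:20–17:35: nothing removed.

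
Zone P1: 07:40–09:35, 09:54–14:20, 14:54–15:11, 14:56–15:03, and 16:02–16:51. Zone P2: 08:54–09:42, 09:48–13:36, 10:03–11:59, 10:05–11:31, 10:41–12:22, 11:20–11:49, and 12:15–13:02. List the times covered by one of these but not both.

First set merges to 07:40–09:35, 09:54–14:20, 14:54–15:11, 16:02–16:51.
Second set merges to 08:54–09:42, 09:48–13:36.
A but not B: 07:40–08:54, 13:36–14:20, 14:54–15:11, 16:02–16:51.
B but not A: 09:35–09:42, 09:48–09:54.
Combining gives A △ B.

07:40–08:54, 09:35–09:42, 09:48–09:54, 13:36–14:20, 14:54–15:11, 16:02–16:51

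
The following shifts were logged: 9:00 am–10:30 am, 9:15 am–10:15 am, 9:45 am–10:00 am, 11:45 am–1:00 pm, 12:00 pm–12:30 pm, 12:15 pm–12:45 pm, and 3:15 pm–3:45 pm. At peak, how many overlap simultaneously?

3

Walk the sorted start/end points keeping a running depth.
The depth first hits 3 at 9:45 am.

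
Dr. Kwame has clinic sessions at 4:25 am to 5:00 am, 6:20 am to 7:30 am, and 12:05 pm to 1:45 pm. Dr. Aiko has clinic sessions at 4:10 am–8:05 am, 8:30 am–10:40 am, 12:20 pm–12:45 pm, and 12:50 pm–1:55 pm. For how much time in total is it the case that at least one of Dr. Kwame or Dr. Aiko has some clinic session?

7 h 55 min

A ∪ B = 4:10 am-8:05 am, 8:30 am-10:40 am, 12:05 pm-1:55 pm.
Total: 3 h 55 min + 2 h 10 min + 1 h 50 min = 7 h 55 min.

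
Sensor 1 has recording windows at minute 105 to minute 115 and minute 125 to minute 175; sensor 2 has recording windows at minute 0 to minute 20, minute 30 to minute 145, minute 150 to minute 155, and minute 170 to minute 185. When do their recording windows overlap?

minute 105 to minute 115 meets the second set on minute 105 to minute 115.
minute 125 to minute 175 meets the second set on minute 125 to minute 145, minute 150 to minute 155, minute 170 to minute 175.

minute 105 to minute 115, minute 125 to minute 145, minute 150 to minute 155, minute 170 to minute 175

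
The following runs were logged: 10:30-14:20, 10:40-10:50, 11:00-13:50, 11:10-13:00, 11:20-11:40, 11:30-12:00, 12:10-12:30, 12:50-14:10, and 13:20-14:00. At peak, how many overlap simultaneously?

5

Walk the sorted start/end points keeping a running depth.
The depth first hits 5 at 11:30.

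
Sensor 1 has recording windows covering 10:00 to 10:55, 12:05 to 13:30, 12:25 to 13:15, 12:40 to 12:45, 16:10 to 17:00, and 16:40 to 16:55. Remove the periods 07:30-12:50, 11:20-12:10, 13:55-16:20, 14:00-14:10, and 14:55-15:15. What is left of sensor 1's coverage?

12:50–13:30, 16:20–17:00

First set merges to 10:00–10:55, 12:05–13:30, 16:10–17:00.
Second set merges to 07:30–12:50, 13:55–16:20.
10:00–10:55 lies entirely inside B → drops out.
12:05–13:30 with B removed leaves 12:50–13:30.
16:10–17:00 with B removed leaves 16:20–17:00.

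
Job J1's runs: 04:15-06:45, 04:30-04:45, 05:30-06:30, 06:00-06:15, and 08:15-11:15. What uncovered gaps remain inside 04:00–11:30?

04:00–04:15, 06:45–08:15, 11:15–11:30

After merging, the occupied span is 04:15–06:45, 08:15–11:15.
Complement within 04:00–11:30: 04:00–04:15, 06:45–08:15, 11:15–11:30.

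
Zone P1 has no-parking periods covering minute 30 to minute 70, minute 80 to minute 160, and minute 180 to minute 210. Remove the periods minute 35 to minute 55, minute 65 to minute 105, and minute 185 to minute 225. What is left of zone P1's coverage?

minute 30 to minute 70 minus B → minute 30 to minute 35, minute 55 to minute 65.
minute 80 to minute 160 minus B → minute 105 to minute 160.
minute 180 to minute 210 minus B → minute 180 to minute 185.

minute 30 to minute 35, minute 55 to minute 65, minute 105 to minute 160, minute 180 to minute 185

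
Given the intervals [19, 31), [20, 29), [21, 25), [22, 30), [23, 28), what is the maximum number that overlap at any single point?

Sweep endpoints in order; track running count of active intervals.
Peak of 5 reached at 23.

5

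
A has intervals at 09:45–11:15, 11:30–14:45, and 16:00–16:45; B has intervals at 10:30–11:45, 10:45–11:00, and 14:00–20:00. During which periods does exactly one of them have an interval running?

Second set merges to 10:30–11:45, 14:00–20:00.
A but not B: 09:45–10:30, 11:45–14:00.
B but not A: 11:15–11:30, 14:45–16:00, 16:45–20:00.
Combining gives A △ B.

09:45–10:30, 11:15–11:30, 11:45–14:00, 14:45–16:00, 16:45–20:00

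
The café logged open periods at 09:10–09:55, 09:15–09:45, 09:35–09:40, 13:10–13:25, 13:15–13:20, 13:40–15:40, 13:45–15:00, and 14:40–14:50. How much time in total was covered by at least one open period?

3 h

Merged: 09:10–09:55, 13:10–13:25, 13:40–15:40.
Lengths: 45 min + 15 min + 2 h = 3 h.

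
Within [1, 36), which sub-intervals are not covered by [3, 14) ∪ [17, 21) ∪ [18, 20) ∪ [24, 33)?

[1, 3) ∪ [14, 17) ∪ [21, 24) ∪ [33, 36)

Covered (merged): [3, 14), [17, 21), [24, 33).
Uncovered inside [1, 36): [1, 3), [14, 17), [21, 24), [33, 36).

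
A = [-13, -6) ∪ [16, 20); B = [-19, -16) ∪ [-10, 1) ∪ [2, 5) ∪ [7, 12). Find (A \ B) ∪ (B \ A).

[-19, -16) ∪ [-13, -10) ∪ [-6, 1) ∪ [2, 5) ∪ [7, 12) ∪ [16, 20)

A but not B: [-13, -10), [16, 20).
B but not A: [-19, -16), [-6, 1), [2, 5), [7, 12).
Combining gives A △ B.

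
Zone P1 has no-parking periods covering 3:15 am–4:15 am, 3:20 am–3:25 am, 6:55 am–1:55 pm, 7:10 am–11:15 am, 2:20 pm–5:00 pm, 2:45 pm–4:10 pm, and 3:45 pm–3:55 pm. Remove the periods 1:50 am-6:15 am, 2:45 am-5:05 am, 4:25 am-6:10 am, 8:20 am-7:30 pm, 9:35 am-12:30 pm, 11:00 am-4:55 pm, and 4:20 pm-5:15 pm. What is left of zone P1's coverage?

First set merges to 3:15 am–4:15 am, 6:55 am–1:55 pm, 2:20 pm–5:00 pm.
Second set merges to 1:50 am–6:15 am, 8:20 am–7:30 pm.
3:15 am–4:15 am: entirely removed.
6:55 am–1:55 pm \ B = 6:55 am–8:20 am.
2:20 pm–5:00 pm: entirely removed.

6:55 am–8:20 am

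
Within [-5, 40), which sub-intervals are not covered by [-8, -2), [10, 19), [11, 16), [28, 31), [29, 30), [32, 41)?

[-2, 10) ∪ [19, 28) ∪ [31, 32)

Covered (merged): [-8, -2), [10, 19), [28, 31), [32, 41).
Uncovered inside [-5, 40): [-2, 10), [19, 28), [31, 32).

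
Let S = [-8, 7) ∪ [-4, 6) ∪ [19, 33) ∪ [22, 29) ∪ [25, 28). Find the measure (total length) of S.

29

Merged: [-8, 7), [19, 33).
Lengths: 15 + 14 = 29.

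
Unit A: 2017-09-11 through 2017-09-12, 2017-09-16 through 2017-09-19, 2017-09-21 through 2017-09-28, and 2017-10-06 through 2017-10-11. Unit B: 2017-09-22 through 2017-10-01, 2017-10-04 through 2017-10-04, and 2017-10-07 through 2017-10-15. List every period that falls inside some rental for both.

2017-09-22 through 2017-09-28, 2017-10-07 through 2017-10-11

2017-09-11 through 2017-09-12: no overlap with the second set.
2017-09-16 through 2017-09-19: no overlap with the second set.
2017-09-21 through 2017-09-28 meets the second set on 2017-09-22 through 2017-09-28.
2017-10-06 through 2017-10-11 meets the second set on 2017-10-07 through 2017-10-11.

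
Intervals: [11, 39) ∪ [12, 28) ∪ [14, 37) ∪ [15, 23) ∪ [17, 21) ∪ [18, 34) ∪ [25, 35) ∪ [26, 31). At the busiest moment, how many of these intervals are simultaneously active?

6

Sweep endpoints in order; track running count of active intervals.
Peak of 6 reached at 18.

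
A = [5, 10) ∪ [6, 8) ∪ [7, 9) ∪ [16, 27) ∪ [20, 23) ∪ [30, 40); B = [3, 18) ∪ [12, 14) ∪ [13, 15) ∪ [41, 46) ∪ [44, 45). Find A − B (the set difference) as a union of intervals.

[18, 27) ∪ [30, 40)

Merge the first list: [5, 10), [16, 27), [30, 40).
Merge the second list: [3, 18), [41, 46).
[5, 10): entirely removed.
[16, 27) \ B = [18, 27).
[30, 40): nothing removed.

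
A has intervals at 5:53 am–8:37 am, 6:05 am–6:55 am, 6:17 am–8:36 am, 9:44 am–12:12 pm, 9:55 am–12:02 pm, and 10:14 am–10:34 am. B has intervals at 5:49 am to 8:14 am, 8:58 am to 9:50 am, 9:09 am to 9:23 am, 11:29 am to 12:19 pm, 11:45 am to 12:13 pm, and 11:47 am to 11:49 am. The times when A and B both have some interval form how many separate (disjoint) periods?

3

First set merges to 5:53 am-8:37 am, 9:44 am-12:12 pm.
Second set merges to 5:49 am-8:14 am, 8:58 am-9:50 am, 11:29 am-12:19 pm.
A ∩ B = 5:53 am-8:14 am, 9:44 am-9:50 am, 11:29 am-12:12 pm.
That is 3 disjoint pieces.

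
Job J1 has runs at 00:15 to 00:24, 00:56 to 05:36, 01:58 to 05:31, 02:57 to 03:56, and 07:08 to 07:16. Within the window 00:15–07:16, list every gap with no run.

00:24-00:56, 05:36-07:08

After merging, the occupied span is 00:15-00:24, 00:56-05:36, 07:08-07:16.
Gaps within 00:15-07:16: 00:24-00:56, 05:36-07:08.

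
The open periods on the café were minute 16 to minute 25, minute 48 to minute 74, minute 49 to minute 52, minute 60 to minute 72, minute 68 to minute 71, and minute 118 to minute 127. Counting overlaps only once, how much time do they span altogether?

Merged: minute 16 to minute 25, minute 48 to minute 74, minute 118 to minute 127.
Lengths: 9 minutes + 26 minutes + 9 minutes = 44 minutes.

44 minutes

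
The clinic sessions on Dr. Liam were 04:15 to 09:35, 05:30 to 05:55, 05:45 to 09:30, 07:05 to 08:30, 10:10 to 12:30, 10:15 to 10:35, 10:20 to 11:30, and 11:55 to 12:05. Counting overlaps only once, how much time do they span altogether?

Merged: 04:15-09:35, 10:10-12:30.
Lengths: 5 h 20 min + 2 h 20 min = 7 h 40 min.

7 h 40 min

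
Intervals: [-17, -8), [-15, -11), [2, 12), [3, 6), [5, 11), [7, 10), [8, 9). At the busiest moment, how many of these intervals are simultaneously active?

Walk the sorted start/end points keeping a running depth.
The depth first hits 4 at 8.

4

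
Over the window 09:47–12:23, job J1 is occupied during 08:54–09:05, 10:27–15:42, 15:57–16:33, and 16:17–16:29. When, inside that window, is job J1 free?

After merging, the occupied span is 08:54–09:05, 10:27–15:42, 15:57–16:33.
Complement within 09:47–12:23: 09:47–10:27.

09:47–10:27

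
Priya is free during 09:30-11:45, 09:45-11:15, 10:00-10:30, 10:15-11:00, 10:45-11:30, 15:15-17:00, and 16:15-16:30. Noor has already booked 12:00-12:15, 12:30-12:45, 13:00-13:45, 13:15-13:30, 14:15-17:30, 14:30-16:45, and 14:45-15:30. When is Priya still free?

Merge the first list: 09:30–11:45, 15:15–17:00.
Merge the second list: 12:00–12:15, 12:30–12:45, 13:00–13:45, 14:15–17:30.
09:30–11:45: nothing removed.
15:15–17:00: entirely removed.

09:30–11:45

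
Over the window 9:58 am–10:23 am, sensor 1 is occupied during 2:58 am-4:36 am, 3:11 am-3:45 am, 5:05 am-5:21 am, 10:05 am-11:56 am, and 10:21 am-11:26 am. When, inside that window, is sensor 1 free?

The merged coverage is 2:58 am-4:36 am, 5:05 am-5:21 am, 10:05 am-11:56 am.
Complement within 9:58 am-10:23 am: 9:58 am-10:05 am.

9:58 am-10:05 am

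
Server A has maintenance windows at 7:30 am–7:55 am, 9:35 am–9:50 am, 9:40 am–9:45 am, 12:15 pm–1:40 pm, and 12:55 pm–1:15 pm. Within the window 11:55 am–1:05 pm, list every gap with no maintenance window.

After merging, the occupied span is 7:30 am–7:55 am, 9:35 am–9:50 am, 12:15 pm–1:40 pm.
Uncovered inside 11:55 am–1:05 pm: 11:55 am–12:15 pm.

11:55 am–12:15 pm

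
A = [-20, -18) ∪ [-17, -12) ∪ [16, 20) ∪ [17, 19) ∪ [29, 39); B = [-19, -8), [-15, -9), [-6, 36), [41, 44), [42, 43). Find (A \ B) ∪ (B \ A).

[-20, -19) ∪ [-18, -17) ∪ [-12, -8) ∪ [-6, 16) ∪ [20, 29) ∪ [36, 39) ∪ [41, 44)

First set merges to [-20, -18), [-17, -12), [16, 20), [29, 39).
Second set merges to [-19, -8), [-6, 36), [41, 44).
A \ B = [-20, -19), [36, 39).
B \ A = [-18, -17), [-12, -8), [-6, 16), [20, 29), [41, 44).
Union of the two gives the symmetric difference.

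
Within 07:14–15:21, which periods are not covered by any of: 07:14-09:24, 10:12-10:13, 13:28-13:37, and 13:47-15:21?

After merging, the occupied span is 07:14–09:24, 10:12–10:13, 13:28–13:37, 13:47–15:21.
Uncovered inside 07:14–15:21: 09:24–10:12, 10:13–13:28, 13:37–13:47.

09:24–10:12, 10:13–13:28, 13:37–13:47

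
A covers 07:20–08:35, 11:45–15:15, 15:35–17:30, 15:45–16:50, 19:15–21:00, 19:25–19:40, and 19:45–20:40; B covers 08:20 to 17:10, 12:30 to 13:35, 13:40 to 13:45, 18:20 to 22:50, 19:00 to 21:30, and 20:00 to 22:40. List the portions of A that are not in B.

Merge the first list: 07:20–08:35, 11:45–15:15, 15:35–17:30, 19:15–21:00.
Merge the second list: 08:20–17:10, 18:20–22:50.
07:20–08:35 with B removed leaves 07:20–08:20.
11:45–15:15 lies entirely inside B → drops out.
15:35–17:30 with B removed leaves 17:10–17:30.
19:15–21:00 lies entirely inside B → drops out.

07:20–08:20, 17:10–17:30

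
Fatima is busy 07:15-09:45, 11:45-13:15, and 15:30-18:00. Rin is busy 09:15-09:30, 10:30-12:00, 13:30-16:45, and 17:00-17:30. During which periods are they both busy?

07:15-09:45 overlaps B on 09:15-09:30.
11:45-13:15 overlaps B on 11:45-12:00.
15:30-18:00 overlaps B on 15:30-16:45, 17:00-17:30.

09:15-09:30, 11:45-12:00, 15:30-16:45, 17:00-17:30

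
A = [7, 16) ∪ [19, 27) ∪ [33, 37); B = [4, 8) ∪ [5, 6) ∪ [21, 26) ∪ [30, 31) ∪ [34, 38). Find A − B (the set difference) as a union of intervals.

[8, 16) ∪ [19, 21) ∪ [26, 27) ∪ [33, 34)

B, merged: [4, 8), [21, 26), [30, 31), [34, 38).
[7, 16) with B removed leaves [8, 16).
[19, 27) with B removed leaves [19, 21), [26, 27).
[33, 37) with B removed leaves [33, 34).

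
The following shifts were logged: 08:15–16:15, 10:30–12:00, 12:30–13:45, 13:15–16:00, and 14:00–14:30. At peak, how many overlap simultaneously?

At 13:15, 3 of the intervals are simultaneously active.
No point has more.

3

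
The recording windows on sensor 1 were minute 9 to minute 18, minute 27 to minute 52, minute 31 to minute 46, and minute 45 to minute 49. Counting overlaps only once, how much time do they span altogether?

Merged: minute 9 to minute 18, minute 27 to minute 52.
Lengths: 9 minutes + 25 minutes = 34 minutes.

34 minutes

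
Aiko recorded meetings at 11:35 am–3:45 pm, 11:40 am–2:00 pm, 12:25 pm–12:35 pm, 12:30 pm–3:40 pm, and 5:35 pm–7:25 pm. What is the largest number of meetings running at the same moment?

4

Sweep endpoints in order; track running count of active intervals.
Peak of 4 reached at 12:30 pm.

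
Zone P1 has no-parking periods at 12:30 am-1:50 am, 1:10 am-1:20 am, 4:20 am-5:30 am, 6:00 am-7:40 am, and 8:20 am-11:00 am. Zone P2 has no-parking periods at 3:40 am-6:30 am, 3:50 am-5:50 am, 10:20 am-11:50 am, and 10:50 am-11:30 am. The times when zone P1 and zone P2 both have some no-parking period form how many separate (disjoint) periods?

3

A, merged: 12:30 am–1:50 am, 4:20 am–5:30 am, 6:00 am–7:40 am, 8:20 am–11:00 am.
B, merged: 3:40 am–6:30 am, 10:20 am–11:50 am.
A ∩ B = 4:20 am–5:30 am, 6:00 am–6:30 am, 10:20 am–11:00 am.
That is 3 disjoint pieces.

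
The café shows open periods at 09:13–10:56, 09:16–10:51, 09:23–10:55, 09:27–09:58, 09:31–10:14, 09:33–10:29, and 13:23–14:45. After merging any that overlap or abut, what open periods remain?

09:13–10:56, 13:23–14:45

09:16–10:51 overlaps/touches 09:13–10:56 → extend to 09:13–10:56.
09:23–10:55 overlaps/touches 09:13–10:56 → extend to 09:13–10:56.
09:27–09:58 overlaps/touches 09:13–10:56 → extend to 09:13–10:56.
09:31–10:14 overlaps/touches 09:13–10:56 → extend to 09:13–10:56.
09:33–10:29 overlaps/touches 09:13–10:56 → extend to 09:13–10:56.
13:23–14:45 is disjoint → start new block.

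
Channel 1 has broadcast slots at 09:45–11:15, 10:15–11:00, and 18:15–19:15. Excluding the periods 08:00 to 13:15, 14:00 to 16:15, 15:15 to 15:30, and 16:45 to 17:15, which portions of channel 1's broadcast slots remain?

18:15-19:15

A, merged: 09:45-11:15, 18:15-19:15.
B, merged: 08:00-13:15, 14:00-16:15, 16:45-17:15.
09:45-11:15: fully covered by B → removed.
18:15-19:15: no B overlap → unchanged.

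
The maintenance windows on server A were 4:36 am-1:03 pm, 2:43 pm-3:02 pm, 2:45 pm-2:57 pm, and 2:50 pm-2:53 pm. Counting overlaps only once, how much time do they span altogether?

8 h 46 min

Merged: 4:36 am–1:03 pm, 2:43 pm–3:02 pm.
Lengths: 8 h 27 min + 19 min = 8 h 46 min.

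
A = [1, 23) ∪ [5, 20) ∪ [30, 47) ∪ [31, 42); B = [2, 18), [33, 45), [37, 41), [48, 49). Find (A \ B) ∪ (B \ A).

[1, 2) ∪ [18, 23) ∪ [30, 33) ∪ [45, 47) ∪ [48, 49)

Merge the first list: [1, 23), [30, 47).
Merge the second list: [2, 18), [33, 45), [48, 49).
Only in the first: [1, 2), [18, 23), [30, 33), [45, 47).
Only in the second: [48, 49).
Together these are the periods covered by exactly one.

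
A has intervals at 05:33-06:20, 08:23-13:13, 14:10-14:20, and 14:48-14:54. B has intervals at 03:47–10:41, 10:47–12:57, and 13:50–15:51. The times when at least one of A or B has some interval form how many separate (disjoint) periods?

2

A ∪ B = 03:47–13:13, 13:50–15:51.
That is 2 disjoint pieces.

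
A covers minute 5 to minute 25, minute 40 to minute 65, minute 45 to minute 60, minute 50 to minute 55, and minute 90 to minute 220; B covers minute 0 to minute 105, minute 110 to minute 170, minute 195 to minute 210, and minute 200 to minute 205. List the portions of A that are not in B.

minute 105 to minute 110, minute 170 to minute 195, minute 210 to minute 220

First set merges to minute 5 to minute 25, minute 40 to minute 65, minute 90 to minute 220.
Second set merges to minute 0 to minute 105, minute 110 to minute 170, minute 195 to minute 210.
minute 5 to minute 25 lies entirely inside B → drops out.
minute 40 to minute 65 lies entirely inside B → drops out.
minute 90 to minute 220 with B removed leaves minute 105 to minute 110, minute 170 to minute 195, minute 210 to minute 220.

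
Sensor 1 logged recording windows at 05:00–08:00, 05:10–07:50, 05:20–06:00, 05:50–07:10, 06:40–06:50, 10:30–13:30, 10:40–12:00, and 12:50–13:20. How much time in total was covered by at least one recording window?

Merged: 05:00–08:00, 10:30–13:30.
Lengths: 3 h + 3 h = 6 h.

6 h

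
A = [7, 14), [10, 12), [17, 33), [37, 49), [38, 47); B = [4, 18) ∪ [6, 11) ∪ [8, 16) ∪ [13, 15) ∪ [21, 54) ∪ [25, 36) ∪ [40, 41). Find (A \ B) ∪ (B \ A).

First set merges to [7, 14), [17, 33), [37, 49).
Second set merges to [4, 18), [21, 54).
A \ B = [18, 21).
B \ A = [4, 7), [14, 17), [33, 37), [49, 54).
Union of the two gives the symmetric difference.

[4, 7) ∪ [14, 17) ∪ [18, 21) ∪ [33, 37) ∪ [49, 54)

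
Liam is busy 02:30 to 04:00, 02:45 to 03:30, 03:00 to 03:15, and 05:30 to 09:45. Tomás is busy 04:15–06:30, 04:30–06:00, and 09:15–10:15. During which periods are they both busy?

A, merged: 02:30–04:00, 05:30–09:45.
B, merged: 04:15–06:30, 09:15–10:15.
02:30–04:00: no overlap with the second set.
05:30–09:45 meets the second set on 05:30–06:30, 09:15–09:45.

05:30–06:30, 09:15–09:45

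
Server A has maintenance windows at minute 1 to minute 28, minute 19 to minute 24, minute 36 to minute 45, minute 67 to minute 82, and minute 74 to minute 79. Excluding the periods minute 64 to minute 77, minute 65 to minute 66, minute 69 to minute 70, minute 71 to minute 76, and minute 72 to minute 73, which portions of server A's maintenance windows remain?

minute 1 to minute 28, minute 36 to minute 45, minute 77 to minute 82

Merge the first list: minute 1 to minute 28, minute 36 to minute 45, minute 67 to minute 82.
Merge the second list: minute 64 to minute 77.
minute 1 to minute 28: no B overlap → unchanged.
minute 36 to minute 45: no B overlap → unchanged.
minute 67 to minute 82 minus B → minute 77 to minute 82.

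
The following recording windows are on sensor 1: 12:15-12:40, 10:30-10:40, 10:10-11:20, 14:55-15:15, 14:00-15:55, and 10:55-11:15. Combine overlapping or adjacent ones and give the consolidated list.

10:10–11:20, 12:15–12:40, 14:00–15:55

Sort by start: 10:10–11:20, 10:30–10:40, 10:55–11:15, 12:15–12:40, 14:00–15:55, 14:55–15:15.
10:30–10:40 overlaps/touches 10:10–11:20 → extend to 10:10–11:20.
10:55–11:15 overlaps/touches 10:10–11:20 → extend to 10:10–11:20.
12:15–12:40 is disjoint → start new block.
14:00–15:55 is disjoint → start new block.
14:55–15:15 overlaps/touches 14:00–15:55 → extend to 14:00–15:55.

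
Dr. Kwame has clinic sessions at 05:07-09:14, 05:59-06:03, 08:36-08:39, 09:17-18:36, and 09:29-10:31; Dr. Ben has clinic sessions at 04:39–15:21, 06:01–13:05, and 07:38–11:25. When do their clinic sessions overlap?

First set merges to 05:07–09:14, 09:17–18:36.
Second set merges to 04:39–15:21.
05:07–09:14 overlaps B on 05:07–09:14.
09:17–18:36 overlaps B on 09:17–15:21.

05:07–09:14, 09:17–15:21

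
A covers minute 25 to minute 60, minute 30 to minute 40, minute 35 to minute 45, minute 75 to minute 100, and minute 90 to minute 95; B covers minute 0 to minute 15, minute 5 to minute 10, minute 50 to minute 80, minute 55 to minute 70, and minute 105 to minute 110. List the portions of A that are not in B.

minute 25 to minute 50, minute 80 to minute 100

Merge the first list: minute 25 to minute 60, minute 75 to minute 100.
Merge the second list: minute 0 to minute 15, minute 50 to minute 80, minute 105 to minute 110.
minute 25 to minute 60 with B removed leaves minute 25 to minute 50.
minute 75 to minute 100 with B removed leaves minute 80 to minute 100.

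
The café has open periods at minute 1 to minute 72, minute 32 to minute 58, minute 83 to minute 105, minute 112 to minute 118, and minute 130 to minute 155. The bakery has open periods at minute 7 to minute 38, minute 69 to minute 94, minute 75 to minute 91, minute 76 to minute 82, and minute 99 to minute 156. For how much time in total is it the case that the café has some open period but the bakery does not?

Merge the first list: minute 1 to minute 72, minute 83 to minute 105, minute 112 to minute 118, minute 130 to minute 155.
Merge the second list: minute 7 to minute 38, minute 69 to minute 94, minute 99 to minute 156.
A \ B = minute 1 to minute 7, minute 38 to minute 69, minute 94 to minute 99.
Total: 6 minutes + 31 minutes + 5 minutes = 42 minutes.

42 minutes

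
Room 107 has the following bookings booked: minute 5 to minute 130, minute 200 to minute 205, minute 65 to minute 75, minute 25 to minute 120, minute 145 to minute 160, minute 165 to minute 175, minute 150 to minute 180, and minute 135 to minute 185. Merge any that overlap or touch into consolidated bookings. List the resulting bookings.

Sort by start: minute 5 to minute 130, minute 25 to minute 120, minute 65 to minute 75, minute 135 to minute 185, minute 145 to minute 160, minute 150 to minute 180, minute 165 to minute 175, minute 200 to minute 205.
minute 25 to minute 120 overlaps/touches minute 5 to minute 130 → extend to minute 5 to minute 130.
minute 65 to minute 75 overlaps/touches minute 5 to minute 130 → extend to minute 5 to minute 130.
minute 135 to minute 185 is disjoint → start new block.
minute 145 to minute 160 overlaps/touches minute 135 to minute 185 → extend to minute 135 to minute 185.
minute 150 to minute 180 overlaps/touches minute 135 to minute 185 → extend to minute 135 to minute 185.
minute 165 to minute 175 overlaps/touches minute 135 to minute 185 → extend to minute 135 to minute 185.
minute 200 to minute 205 is disjoint → start new block.

minute 5 to minute 130, minute 135 to minute 185, minute 200 to minute 205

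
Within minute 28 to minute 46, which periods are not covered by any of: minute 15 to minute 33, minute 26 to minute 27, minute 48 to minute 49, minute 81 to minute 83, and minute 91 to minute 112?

minute 33 to minute 46

After merging, the occupied span is minute 15 to minute 33, minute 48 to minute 49, minute 81 to minute 83, minute 91 to minute 112.
Complement within minute 28 to minute 46: minute 33 to minute 46.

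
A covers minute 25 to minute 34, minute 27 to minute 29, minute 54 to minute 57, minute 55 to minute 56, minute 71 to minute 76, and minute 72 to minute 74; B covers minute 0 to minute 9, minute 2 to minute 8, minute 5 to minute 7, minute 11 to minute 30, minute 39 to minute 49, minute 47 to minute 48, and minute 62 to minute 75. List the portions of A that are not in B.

minute 30 to minute 34, minute 54 to minute 57, minute 75 to minute 76

A, merged: minute 25 to minute 34, minute 54 to minute 57, minute 71 to minute 76.
B, merged: minute 0 to minute 9, minute 11 to minute 30, minute 39 to minute 49, minute 62 to minute 75.
minute 25 to minute 34 with B removed leaves minute 30 to minute 34.
minute 54 to minute 57 is untouched.
minute 71 to minute 76 with B removed leaves minute 75 to minute 76.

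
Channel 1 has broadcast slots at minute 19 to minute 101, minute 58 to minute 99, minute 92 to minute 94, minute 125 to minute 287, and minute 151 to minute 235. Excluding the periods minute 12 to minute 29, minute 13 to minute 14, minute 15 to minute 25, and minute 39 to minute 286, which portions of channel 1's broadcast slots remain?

Merge the first list: minute 19 to minute 101, minute 125 to minute 287.
Merge the second list: minute 12 to minute 29, minute 39 to minute 286.
minute 19 to minute 101 \ B = minute 29 to minute 39.
minute 125 to minute 287 \ B = minute 286 to minute 287.

minute 29 to minute 39, minute 286 to minute 287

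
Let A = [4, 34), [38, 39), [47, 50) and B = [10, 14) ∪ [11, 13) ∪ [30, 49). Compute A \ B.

Second set merges to [10, 14), [30, 49).
[4, 34) \ B = [4, 10), [14, 30).
[38, 39): entirely removed.
[47, 50) \ B = [49, 50).

[4, 10) ∪ [14, 30) ∪ [49, 50)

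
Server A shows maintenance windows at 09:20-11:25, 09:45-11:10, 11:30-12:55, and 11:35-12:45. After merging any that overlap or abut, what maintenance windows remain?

09:45–11:10 overlaps/touches 09:20–11:25 → extend to 09:20–11:25.
11:30–12:55 is disjoint → start new block.
11:35–12:45 overlaps/touches 11:30–12:55 → extend to 11:30–12:55.

09:20–11:25, 11:30–12:55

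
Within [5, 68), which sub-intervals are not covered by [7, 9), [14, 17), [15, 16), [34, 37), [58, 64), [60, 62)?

[5, 7) ∪ [9, 14) ∪ [17, 34) ∪ [37, 58) ∪ [64, 68)

Covered (merged): [7, 9), [14, 17), [34, 37), [58, 64).
Complement within [5, 68): [5, 7), [9, 14), [17, 34), [37, 58), [64, 68).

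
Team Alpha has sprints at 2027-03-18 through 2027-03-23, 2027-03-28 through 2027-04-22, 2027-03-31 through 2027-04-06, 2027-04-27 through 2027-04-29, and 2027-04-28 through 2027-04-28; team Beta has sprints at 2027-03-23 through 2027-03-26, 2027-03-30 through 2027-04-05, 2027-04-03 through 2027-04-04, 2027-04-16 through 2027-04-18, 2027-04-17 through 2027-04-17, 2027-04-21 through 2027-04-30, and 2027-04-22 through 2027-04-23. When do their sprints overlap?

A, merged: 2027-03-18 through 2027-03-23, 2027-03-28 through 2027-04-22, 2027-04-27 through 2027-04-29.
B, merged: 2027-03-23 through 2027-03-26, 2027-03-30 through 2027-04-05, 2027-04-16 through 2027-04-18, 2027-04-21 through 2027-04-30.
2027-03-18 through 2027-03-23 meets the second set on 2027-03-23 through 2027-03-23.
2027-03-28 through 2027-04-22 meets the second set on 2027-03-30 through 2027-04-05, 2027-04-16 through 2027-04-18, 2027-04-21 through 2027-04-22.
2027-04-27 through 2027-04-29 meets the second set on 2027-04-27 through 2027-04-29.

2027-03-23 through 2027-03-23, 2027-03-30 through 2027-04-05, 2027-04-16 through 2027-04-18, 2027-04-21 through 2027-04-22, 2027-04-27 through 2027-04-29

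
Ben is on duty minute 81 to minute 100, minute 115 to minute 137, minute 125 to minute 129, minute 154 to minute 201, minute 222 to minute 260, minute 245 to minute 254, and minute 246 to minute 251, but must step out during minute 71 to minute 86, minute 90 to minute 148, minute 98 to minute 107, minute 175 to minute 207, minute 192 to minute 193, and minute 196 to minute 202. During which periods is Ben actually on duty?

First set merges to minute 81 to minute 100, minute 115 to minute 137, minute 154 to minute 201, minute 222 to minute 260.
Second set merges to minute 71 to minute 86, minute 90 to minute 148, minute 175 to minute 207.
minute 81 to minute 100 \ B = minute 86 to minute 90.
minute 115 to minute 137: entirely removed.
minute 154 to minute 201 \ B = minute 154 to minute 175.
minute 222 to minute 260: nothing removed.

minute 86 to minute 90, minute 154 to minute 175, minute 222 to minute 260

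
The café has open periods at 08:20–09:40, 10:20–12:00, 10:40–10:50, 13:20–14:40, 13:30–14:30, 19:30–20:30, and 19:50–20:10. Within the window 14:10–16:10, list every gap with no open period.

Covered (merged): 08:20–09:40, 10:20–12:00, 13:20–14:40, 19:30–20:30.
Gaps within 14:10–16:10: 14:40–16:10.

14:40–16:10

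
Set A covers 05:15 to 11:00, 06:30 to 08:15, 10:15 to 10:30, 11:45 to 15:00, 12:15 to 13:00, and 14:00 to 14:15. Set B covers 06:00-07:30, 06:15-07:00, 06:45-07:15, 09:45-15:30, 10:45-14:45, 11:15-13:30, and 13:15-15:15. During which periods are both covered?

First set merges to 05:15-11:00, 11:45-15:00.
Second set merges to 06:00-07:30, 09:45-15:30.
05:15-11:00 ∩ B → 06:00-07:30, 09:45-11:00.
11:45-15:00 ∩ B → 11:45-15:00.

06:00-07:30, 09:45-11:00, 11:45-15:00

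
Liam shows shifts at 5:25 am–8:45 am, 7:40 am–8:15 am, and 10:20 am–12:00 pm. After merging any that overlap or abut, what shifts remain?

7:40 am-8:15 am overlaps/touches 5:25 am-8:45 am → extend to 5:25 am-8:45 am.
10:20 am-12:00 pm is disjoint → start new block.

5:25 am-8:45 am, 10:20 am-12:00 pm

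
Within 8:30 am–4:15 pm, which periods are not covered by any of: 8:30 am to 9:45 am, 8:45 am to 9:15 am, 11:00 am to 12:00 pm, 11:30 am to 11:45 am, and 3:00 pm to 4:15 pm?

Covered (merged): 8:30 am–9:45 am, 11:00 am–12:00 pm, 3:00 pm–4:15 pm.
Gaps within 8:30 am–4:15 pm: 9:45 am–11:00 am, 12:00 pm–3:00 pm.

9:45 am–11:00 am, 12:00 pm–3:00 pm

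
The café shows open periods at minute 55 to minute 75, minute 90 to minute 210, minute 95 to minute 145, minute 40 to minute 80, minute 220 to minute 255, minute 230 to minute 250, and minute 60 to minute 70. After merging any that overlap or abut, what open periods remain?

minute 40 to minute 80, minute 90 to minute 210, minute 220 to minute 255

Sort by start: minute 40 to minute 80, minute 55 to minute 75, minute 60 to minute 70, minute 90 to minute 210, minute 95 to minute 145, minute 220 to minute 255, minute 230 to minute 250.
minute 55 to minute 75 overlaps/touches minute 40 to minute 80 → extend to minute 40 to minute 80.
minute 60 to minute 70 overlaps/touches minute 40 to minute 80 → extend to minute 40 to minute 80.
minute 90 to minute 210 is disjoint → start new block.
minute 95 to minute 145 overlaps/touches minute 90 to minute 210 → extend to minute 90 to minute 210.
minute 220 to minute 255 is disjoint → start new block.
minute 230 to minute 250 overlaps/touches minute 220 to minute 255 → extend to minute 220 to minute 255.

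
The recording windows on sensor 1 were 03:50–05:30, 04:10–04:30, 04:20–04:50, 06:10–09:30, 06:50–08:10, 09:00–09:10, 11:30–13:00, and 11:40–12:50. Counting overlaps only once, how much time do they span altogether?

6 h 30 min

Merged: 03:50–05:30, 06:10–09:30, 11:30–13:00.
Lengths: 1 h 40 min + 3 h 20 min + 1 h 30 min = 6 h 30 min.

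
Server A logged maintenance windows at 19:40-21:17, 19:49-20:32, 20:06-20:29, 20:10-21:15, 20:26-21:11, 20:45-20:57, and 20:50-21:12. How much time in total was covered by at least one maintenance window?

Merged: 19:40–21:17.
Length: 1 h 37 min.

1 h 37 min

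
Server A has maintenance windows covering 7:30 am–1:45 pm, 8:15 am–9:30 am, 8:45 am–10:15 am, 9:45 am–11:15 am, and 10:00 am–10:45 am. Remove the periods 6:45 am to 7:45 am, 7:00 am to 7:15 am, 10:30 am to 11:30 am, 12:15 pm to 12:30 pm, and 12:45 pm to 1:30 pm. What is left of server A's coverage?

7:45 am–10:30 am, 11:30 am–12:15 pm, 12:30 pm–12:45 pm, 1:30 pm–1:45 pm

A, merged: 7:30 am–1:45 pm.
B, merged: 6:45 am–7:45 am, 10:30 am–11:30 am, 12:15 pm–12:30 pm, 12:45 pm–1:30 pm.
7:30 am–1:45 pm \ B = 7:45 am–10:30 am, 11:30 am–12:15 pm, 12:30 pm–12:45 pm, 1:30 pm–1:45 pm.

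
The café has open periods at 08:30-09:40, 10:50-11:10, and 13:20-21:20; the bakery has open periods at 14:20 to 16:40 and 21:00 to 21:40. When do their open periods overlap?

14:20–16:40, 21:00–21:20

08:30–09:40: no overlap with the second set.
10:50–11:10: no overlap with the second set.
13:20–21:20 meets the second set on 14:20–16:40, 21:00–21:20.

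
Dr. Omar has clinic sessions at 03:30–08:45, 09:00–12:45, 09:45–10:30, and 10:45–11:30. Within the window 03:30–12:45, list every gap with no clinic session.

08:45–09:00

Covered (merged): 03:30–08:45, 09:00–12:45.
Gaps within 03:30–12:45: 08:45–09:00.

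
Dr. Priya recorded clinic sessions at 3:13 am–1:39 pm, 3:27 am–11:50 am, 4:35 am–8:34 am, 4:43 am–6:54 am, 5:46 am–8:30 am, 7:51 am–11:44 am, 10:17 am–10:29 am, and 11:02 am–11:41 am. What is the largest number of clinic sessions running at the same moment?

5

Sweep endpoints in order; track running count of active intervals.
Peak of 5 reached at 5:46 am.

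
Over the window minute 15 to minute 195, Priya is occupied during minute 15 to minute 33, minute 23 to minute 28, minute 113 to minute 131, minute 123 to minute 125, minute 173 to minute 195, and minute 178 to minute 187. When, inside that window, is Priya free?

minute 33 to minute 113, minute 131 to minute 173

The merged coverage is minute 15 to minute 33, minute 113 to minute 131, minute 173 to minute 195.
Gaps within minute 15 to minute 195: minute 33 to minute 113, minute 131 to minute 173.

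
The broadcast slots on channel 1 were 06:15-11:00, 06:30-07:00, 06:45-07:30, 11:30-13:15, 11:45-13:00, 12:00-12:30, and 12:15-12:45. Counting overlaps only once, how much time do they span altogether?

Merged: 06:15–11:00, 11:30–13:15.
Lengths: 4 h 45 min + 1 h 45 min = 6 h 30 min.

6 h 30 min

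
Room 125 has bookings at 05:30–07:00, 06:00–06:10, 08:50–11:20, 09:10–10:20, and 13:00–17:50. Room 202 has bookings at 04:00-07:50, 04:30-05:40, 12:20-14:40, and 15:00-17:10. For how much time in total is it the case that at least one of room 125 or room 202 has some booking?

11 h 50 min

Merge the first list: 05:30–07:00, 08:50–11:20, 13:00–17:50.
Merge the second list: 04:00–07:50, 12:20–14:40, 15:00–17:10.
A ∪ B = 04:00–07:50, 08:50–11:20, 12:20–17:50.
Total: 3 h 50 min + 2 h 30 min + 5 h 30 min = 11 h 50 min.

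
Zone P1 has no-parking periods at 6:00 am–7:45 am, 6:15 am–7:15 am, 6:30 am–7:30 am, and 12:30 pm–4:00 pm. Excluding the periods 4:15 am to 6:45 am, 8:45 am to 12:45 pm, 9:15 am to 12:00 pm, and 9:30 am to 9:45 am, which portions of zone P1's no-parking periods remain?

6:45 am-7:45 am, 12:45 pm-4:00 pm

A, merged: 6:00 am-7:45 am, 12:30 pm-4:00 pm.
B, merged: 4:15 am-6:45 am, 8:45 am-12:45 pm.
6:00 am-7:45 am minus B → 6:45 am-7:45 am.
12:30 pm-4:00 pm minus B → 12:45 pm-4:00 pm.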